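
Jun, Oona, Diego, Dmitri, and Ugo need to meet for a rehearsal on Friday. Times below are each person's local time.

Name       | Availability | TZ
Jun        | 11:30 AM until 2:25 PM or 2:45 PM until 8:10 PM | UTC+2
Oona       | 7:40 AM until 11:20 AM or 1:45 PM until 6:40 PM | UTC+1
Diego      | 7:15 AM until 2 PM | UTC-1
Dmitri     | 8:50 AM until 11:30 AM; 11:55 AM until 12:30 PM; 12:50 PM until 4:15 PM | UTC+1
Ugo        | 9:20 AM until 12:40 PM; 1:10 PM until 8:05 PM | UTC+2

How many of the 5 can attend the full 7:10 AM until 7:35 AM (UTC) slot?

Jun in UTC: 09:30-12:25, 12:45-18:10 (subtract 2h to convert from UTC+2).
Oona in UTC: 06:40-10:20, 12:45-17:40 (subtract 1h to convert from UTC+1).
Diego in UTC: 08:15-15:00 (add 1h to convert from UTC-1).
Dmitri in UTC: 07:50-10:30, 10:55-11:30, 11:50-15:15 (subtract 1h to convert from UTC+1).
Ugo in UTC: 07:20-10:40, 11:10-18:05 (subtract 2h to convert from UTC+2).
Oona can make the full 07:10-07:35 slot — that's 1.

1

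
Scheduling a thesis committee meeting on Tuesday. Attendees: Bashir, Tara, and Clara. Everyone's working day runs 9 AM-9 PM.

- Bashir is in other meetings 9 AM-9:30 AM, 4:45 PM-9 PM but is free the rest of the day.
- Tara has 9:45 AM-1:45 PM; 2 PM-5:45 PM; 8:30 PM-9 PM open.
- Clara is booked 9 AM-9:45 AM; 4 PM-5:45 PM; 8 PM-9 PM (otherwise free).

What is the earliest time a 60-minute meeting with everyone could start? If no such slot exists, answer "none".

09:45

Bashir free: 09:30-16:45 (invert busy blocks within the working day).
Tara free: 09:45-13:45, 14:00-17:45, 20:30-21:00.
Clara free: 09:45-16:00, 17:45-20:00 (invert busy blocks within the working day).
Bashir ∩ Tara: 09:45-13:45, 14:00-16:45.
Bashir ∩ Tara ∩ Clara: 09:45-13:45, 14:00-16:00.
The first common window of at least 60 minutes is 09:45-13:45, so the earliest start is 09:45.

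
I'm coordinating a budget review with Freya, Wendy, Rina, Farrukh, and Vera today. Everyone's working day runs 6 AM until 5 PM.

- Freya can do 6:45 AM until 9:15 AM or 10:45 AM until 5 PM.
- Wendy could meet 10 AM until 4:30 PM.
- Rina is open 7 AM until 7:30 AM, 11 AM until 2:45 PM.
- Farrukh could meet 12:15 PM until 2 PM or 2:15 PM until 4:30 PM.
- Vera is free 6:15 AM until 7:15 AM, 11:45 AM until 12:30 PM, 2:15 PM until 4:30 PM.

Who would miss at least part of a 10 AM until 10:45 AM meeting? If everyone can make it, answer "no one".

Farrukh, Freya, Rina, Vera

Freya: not fully free for 10:00-10:45. Wendy: free for 10:00-10:45. Rina: not fully free for 10:00-10:45. Farrukh: not fully free for 10:00-10:45. Vera: not fully free for 10:00-10:45.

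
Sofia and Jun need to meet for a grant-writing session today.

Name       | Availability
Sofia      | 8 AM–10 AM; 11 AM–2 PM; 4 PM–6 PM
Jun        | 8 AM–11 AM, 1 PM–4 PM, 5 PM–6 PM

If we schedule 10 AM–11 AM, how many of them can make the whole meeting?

1

Jun can make the full 10:00-11:00 slot — that's 1.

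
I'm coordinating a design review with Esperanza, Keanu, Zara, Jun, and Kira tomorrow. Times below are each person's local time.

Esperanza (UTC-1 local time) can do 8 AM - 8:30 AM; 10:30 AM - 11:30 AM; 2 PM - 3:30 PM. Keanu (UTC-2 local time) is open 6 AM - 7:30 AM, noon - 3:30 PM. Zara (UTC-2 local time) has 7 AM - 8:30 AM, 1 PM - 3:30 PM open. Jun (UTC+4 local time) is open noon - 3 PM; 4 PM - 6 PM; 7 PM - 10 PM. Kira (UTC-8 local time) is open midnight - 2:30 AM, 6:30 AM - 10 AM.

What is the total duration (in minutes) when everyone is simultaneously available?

120

Esperanza in UTC: 09:00-09:30, 11:30-12:30, 15:00-16:30 (add 1h to convert from UTC-1).
Keanu in UTC: 08:00-09:30, 14:00-17:30 (add 2h to convert from UTC-2).
Zara in UTC: 09:00-10:30, 15:00-17:30 (add 2h to convert from UTC-2).
Jun in UTC: 08:00-11:00, 12:00-14:00, 15:00-18:00 (subtract 4h to convert from UTC+4).
Kira in UTC: 08:00-10:30, 14:30-18:00 (add 8h to convert from UTC-8).
Esperanza ∩ Keanu: 09:00-09:30, 15:00-16:30.
Esperanza ∩ Keanu ∩ Zara: 09:00-09:30, 15:00-16:30.
Esperanza ∩ Keanu ∩ Zara ∩ Jun: 09:00-09:30, 15:00-16:30.
Esperanza ∩ Keanu ∩ Zara ∩ Jun ∩ Kira: 09:00-09:30, 15:00-16:30.
Summing the common windows: 30 + 90 = 120 minutes.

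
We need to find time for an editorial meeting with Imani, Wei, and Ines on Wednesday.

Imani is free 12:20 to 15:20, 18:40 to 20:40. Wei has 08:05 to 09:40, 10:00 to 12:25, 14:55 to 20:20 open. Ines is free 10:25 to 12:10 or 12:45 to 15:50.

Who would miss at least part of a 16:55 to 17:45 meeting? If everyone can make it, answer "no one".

Imani, Ines

Imani: not fully free for 16:55-17:45. Wei: free for 16:55-17:45. Ines: not fully free for 16:55-17:45.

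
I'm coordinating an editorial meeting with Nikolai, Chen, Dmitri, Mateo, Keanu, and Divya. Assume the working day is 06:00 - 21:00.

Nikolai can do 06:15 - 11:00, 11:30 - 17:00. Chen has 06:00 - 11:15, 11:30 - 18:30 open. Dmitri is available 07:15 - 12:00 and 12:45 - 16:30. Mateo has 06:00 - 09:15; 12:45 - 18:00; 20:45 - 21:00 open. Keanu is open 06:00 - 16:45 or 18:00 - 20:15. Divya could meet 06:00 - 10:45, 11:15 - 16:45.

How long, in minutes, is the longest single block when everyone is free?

225

Nikolai ∩ Chen: 06:15-11:00, 11:30-17:00.
Nikolai ∩ Chen ∩ Dmitri: 07:15-11:00, 11:30-12:00, 12:45-16:30.
Nikolai ∩ Chen ∩ Dmitri ∩ Mateo: 07:15-09:15, 12:45-16:30.
Nikolai ∩ Chen ∩ Dmitri ∩ Mateo ∩ Keanu: 07:15-09:15, 12:45-16:30.
Nikolai ∩ Chen ∩ Dmitri ∩ Mateo ∩ Keanu ∩ Divya: 07:15-09:15, 12:45-16:30.
The longest is 12:45-16:30 at 225 minutes.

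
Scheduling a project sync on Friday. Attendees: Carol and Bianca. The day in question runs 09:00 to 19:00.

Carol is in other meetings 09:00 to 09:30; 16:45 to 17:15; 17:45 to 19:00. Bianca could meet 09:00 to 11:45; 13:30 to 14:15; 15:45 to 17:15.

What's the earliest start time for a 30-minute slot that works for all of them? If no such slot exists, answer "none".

09:30

Carol free: 09:30-16:45, 17:15-17:45 (invert busy blocks within the working day).
Bianca free: 09:00-11:45, 13:30-14:15, 15:45-17:15.
Carol ∩ Bianca: 09:30-11:45, 13:30-14:15, 15:45-16:45.
The first common window of at least 30 minutes is 09:30-11:45, so the earliest start is 09:30.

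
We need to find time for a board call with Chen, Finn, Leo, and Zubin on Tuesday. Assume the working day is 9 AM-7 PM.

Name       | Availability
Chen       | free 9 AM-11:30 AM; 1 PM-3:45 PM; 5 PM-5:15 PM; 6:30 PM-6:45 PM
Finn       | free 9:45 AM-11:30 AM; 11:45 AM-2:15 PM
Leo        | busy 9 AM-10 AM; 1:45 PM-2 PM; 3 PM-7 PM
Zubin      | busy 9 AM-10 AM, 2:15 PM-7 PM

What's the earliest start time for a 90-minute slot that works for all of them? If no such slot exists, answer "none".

Chen free: 09:00-11:30, 13:00-15:45, 17:00-17:15, 18:30-18:45.
Finn free: 09:45-11:30, 11:45-14:15.
Leo free: 10:00-13:45, 14:00-15:00 (invert busy blocks within the working day).
Zubin free: 10:00-14:15 (invert busy blocks within the working day).
Chen ∩ Finn: 09:45-11:30, 13:00-14:15.
Chen ∩ Finn ∩ Leo: 10:00-11:30, 13:00-13:45, 14:00-14:15.
Chen ∩ Finn ∩ Leo ∩ Zubin: 10:00-11:30, 13:00-13:45, 14:00-14:15.
Those are the intersection windows.
The first common window of at least 90 minutes is 10:00-11:30, so the earliest start is 10:00.

10:00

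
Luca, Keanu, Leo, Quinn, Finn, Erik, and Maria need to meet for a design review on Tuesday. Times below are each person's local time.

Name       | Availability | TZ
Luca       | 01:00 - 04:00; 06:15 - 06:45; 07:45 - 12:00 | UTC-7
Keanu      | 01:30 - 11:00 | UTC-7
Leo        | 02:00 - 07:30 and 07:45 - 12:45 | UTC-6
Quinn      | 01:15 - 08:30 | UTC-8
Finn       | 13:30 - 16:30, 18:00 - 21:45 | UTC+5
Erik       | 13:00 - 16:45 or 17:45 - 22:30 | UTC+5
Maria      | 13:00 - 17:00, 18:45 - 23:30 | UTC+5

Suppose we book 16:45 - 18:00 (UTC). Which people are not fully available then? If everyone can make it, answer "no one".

Erik, Finn, Quinn

Luca in UTC: 08:00-11:00, 13:15-13:45, 14:45-19:00 (add 7h to convert from UTC-7).
Keanu in UTC: 08:30-18:00 (add 7h to convert from UTC-7).
Leo in UTC: 08:00-13:30, 13:45-18:45 (add 6h to convert from UTC-6).
Quinn in UTC: 09:15-16:30 (add 8h to convert from UTC-8).
Finn in UTC: 08:30-11:30, 13:00-16:45 (subtract 5h to convert from UTC+5).
Erik in UTC: 08:00-11:45, 12:45-17:30 (subtract 5h to convert from UTC+5).
Maria in UTC: 08:00-12:00, 13:45-18:30 (subtract 5h to convert from UTC+5).
Luca: free for 16:45-18:00. Keanu: free for 16:45-18:00. Leo: free for 16:45-18:00. Quinn: not fully free for 16:45-18:00. Finn: not fully free for 16:45-18:00. Erik: not fully free for 16:45-18:00. Maria: free for 16:45-18:00.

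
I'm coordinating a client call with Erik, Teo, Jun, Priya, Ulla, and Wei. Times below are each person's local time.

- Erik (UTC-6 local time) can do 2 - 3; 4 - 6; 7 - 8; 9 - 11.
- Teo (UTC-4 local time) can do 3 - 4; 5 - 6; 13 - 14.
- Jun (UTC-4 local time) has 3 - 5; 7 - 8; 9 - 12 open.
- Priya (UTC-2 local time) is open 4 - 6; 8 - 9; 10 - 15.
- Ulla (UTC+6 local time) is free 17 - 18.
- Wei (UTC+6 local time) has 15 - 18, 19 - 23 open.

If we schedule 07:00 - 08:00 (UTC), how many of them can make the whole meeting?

3

Erik in UTC: 08:00-09:00, 10:00-12:00, 13:00-14:00, 15:00-17:00 (add 6h to convert from UTC-6).
Teo in UTC: 07:00-08:00, 09:00-10:00, 17:00-18:00 (add 4h to convert from UTC-4).
Jun in UTC: 07:00-09:00, 11:00-12:00, 13:00-16:00 (add 4h to convert from UTC-4).
Priya in UTC: 06:00-08:00, 10:00-11:00, 12:00-17:00 (add 2h to convert from UTC-2).
Ulla in UTC: 11:00-12:00 (subtract 6h to convert from UTC+6).
Wei in UTC: 09:00-12:00, 13:00-17:00 (subtract 6h to convert from UTC+6).
Teo, Jun, and Priya can make the full 07:00-08:00 slot — that's 3.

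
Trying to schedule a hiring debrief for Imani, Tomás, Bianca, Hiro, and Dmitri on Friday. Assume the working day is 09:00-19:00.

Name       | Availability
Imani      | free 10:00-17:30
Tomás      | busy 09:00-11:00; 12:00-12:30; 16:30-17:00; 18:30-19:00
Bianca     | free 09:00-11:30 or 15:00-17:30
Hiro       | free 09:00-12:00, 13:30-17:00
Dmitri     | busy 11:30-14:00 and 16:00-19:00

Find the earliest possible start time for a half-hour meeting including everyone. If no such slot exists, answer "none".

11:00

Imani free: 10:00-17:30.
Tomás free: 11:00-12:00, 12:30-16:30, 17:00-18:30 (invert busy blocks within the working day).
Bianca free: 09:00-11:30, 15:00-17:30.
Hiro free: 09:00-12:00, 13:30-17:00.
Dmitri free: 09:00-11:30, 14:00-16:00 (invert busy blocks within the working day).
Imani ∩ Tomás: 11:00-12:00, 12:30-16:30, 17:00-17:30.
Imani ∩ Tomás ∩ Bianca: 11:00-11:30, 15:00-16:30, 17:00-17:30.
Imani ∩ Tomás ∩ Bianca ∩ Hiro: 11:00-11:30, 15:00-16:30.
Imani ∩ Tomás ∩ Bianca ∩ Hiro ∩ Dmitri: 11:00-11:30, 15:00-16:00.
The first common window of at least 30 minutes is 11:00-11:30, so the earliest start is 11:00.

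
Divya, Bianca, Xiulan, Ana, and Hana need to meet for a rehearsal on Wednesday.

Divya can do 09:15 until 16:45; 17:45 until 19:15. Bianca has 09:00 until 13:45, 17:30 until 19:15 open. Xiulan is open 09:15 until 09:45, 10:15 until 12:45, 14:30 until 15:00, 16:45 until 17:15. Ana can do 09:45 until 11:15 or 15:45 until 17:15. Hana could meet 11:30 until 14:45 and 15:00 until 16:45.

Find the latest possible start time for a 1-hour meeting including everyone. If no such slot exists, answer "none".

none

Divya ∩ Bianca: 09:15-13:45, 17:45-19:15.
Divya ∩ Bianca ∩ Xiulan: 09:15-09:45, 10:15-12:45.
Divya ∩ Bianca ∩ Xiulan ∩ Ana: 10:15-11:15.
Divya ∩ Bianca ∩ Xiulan ∩ Ana ∩ Hana: ∅.
There is no time when everyone is free.
No common window is at least 60 minutes long.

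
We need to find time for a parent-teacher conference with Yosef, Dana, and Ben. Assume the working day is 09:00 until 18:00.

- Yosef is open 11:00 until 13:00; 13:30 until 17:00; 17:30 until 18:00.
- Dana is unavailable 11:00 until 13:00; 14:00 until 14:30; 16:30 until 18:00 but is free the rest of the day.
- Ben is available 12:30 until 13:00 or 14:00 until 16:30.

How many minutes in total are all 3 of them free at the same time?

Yosef free: 11:00-13:00, 13:30-17:00, 17:30-18:00.
Dana free: 09:00-11:00, 13:00-14:00, 14:30-16:30 (invert busy blocks within the working day).
Ben free: 12:30-13:00, 14:00-16:30.
Yosef ∩ Dana: 13:30-14:00, 14:30-16:30.
Yosef ∩ Dana ∩ Ben: 14:30-16:30.
That's a single block of 120 minutes.

120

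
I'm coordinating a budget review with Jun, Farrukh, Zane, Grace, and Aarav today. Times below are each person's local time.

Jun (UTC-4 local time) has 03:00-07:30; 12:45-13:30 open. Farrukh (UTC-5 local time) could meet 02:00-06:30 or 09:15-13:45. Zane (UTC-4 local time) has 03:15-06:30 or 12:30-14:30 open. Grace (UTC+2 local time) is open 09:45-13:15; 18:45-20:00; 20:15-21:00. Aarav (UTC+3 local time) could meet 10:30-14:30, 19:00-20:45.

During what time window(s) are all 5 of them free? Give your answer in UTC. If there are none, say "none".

07:45-10:30, 16:45-17:30

Jun in UTC: 07:00-11:30, 16:45-17:30 (add 4h to convert from UTC-4).
Farrukh in UTC: 07:00-11:30, 14:15-18:45 (add 5h to convert from UTC-5).
Zane in UTC: 07:15-10:30, 16:30-18:30 (add 4h to convert from UTC-4).
Grace in UTC: 07:45-11:15, 16:45-18:00, 18:15-19:00 (subtract 2h to convert from UTC+2).
Aarav in UTC: 07:30-11:30, 16:00-17:45 (subtract 3h to convert from UTC+3).
Jun ∩ Farrukh: 07:00-11:30, 16:45-17:30.
Jun ∩ Farrukh ∩ Zane: 07:15-10:30, 16:45-17:30.
Jun ∩ Farrukh ∩ Zane ∩ Grace: 07:45-10:30, 16:45-17:30.
Jun ∩ Farrukh ∩ Zane ∩ Grace ∩ Aarav: 07:45-10:30, 16:45-17:30.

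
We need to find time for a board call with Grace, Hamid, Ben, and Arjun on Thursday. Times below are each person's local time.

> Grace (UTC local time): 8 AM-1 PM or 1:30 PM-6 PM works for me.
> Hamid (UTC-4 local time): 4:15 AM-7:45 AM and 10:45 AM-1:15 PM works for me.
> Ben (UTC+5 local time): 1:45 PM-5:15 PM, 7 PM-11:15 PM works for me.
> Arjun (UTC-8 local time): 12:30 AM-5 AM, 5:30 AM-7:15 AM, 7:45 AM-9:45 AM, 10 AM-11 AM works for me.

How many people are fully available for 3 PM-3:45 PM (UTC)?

Grace in UTC: 08:00-13:00, 13:30-18:00.
Hamid in UTC: 08:15-11:45, 14:45-17:15 (add 4h to convert from UTC-4).
Ben in UTC: 08:45-12:15, 14:00-18:15 (subtract 5h to convert from UTC+5).
Arjun in UTC: 08:30-13:00, 13:30-15:15, 15:45-17:45, 18:00-19:00 (add 8h to convert from UTC-8).
Grace, Hamid, and Ben can make the full 15:00-15:45 slot — that's 3.

3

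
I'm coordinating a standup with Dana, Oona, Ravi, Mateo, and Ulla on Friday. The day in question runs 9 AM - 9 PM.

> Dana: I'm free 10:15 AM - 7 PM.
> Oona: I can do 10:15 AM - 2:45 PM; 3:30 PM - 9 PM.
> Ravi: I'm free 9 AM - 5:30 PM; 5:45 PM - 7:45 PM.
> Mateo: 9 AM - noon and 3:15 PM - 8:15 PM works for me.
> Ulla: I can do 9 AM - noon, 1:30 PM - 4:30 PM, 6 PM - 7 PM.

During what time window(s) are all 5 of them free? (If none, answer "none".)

Dana ∩ Oona: 10:15-14:45, 15:30-19:00.
Dana ∩ Oona ∩ Ravi: 10:15-14:45, 15:30-17:30, 17:45-19:00.
Dana ∩ Oona ∩ Ravi ∩ Mateo: 10:15-12:00, 15:30-17:30, 17:45-19:00.
Dana ∩ Oona ∩ Ravi ∩ Mateo ∩ Ulla: 10:15-12:00, 15:30-16:30, 18:00-19:00.
So the common availability across everyone is 10:15-12:00, 15:30-16:30, 18:00-19:00.

10:15-12:00, 15:30-16:30, 18:00-19:00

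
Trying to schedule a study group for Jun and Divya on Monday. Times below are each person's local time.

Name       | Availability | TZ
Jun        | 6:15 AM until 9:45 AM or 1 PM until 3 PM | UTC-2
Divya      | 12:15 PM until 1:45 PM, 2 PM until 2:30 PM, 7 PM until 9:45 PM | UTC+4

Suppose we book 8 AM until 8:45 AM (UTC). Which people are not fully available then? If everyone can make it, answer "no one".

Jun in UTC: 08:15-11:45, 15:00-17:00 (add 2h to convert from UTC-2).
Divya in UTC: 08:15-09:45, 10:00-10:30, 15:00-17:45 (subtract 4h to convert from UTC+4).
Jun: not fully free for 08:00-08:45. Divya: not fully free for 08:00-08:45.

Divya, Jun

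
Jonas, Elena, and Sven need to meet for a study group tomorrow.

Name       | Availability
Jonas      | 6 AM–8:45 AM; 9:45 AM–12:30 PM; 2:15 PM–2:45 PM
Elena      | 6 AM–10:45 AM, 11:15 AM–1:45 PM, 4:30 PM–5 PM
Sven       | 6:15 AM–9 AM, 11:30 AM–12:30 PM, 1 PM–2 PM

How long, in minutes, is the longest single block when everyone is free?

Jonas ∩ Elena: 06:00-08:45, 09:45-10:45, 11:15-12:30.
Jonas ∩ Elena ∩ Sven: 06:15-08:45, 11:30-12:30.
So the common availability across everyone is 06:15-08:45, 11:30-12:30.
The longest is 06:15-08:45 at 150 minutes.

150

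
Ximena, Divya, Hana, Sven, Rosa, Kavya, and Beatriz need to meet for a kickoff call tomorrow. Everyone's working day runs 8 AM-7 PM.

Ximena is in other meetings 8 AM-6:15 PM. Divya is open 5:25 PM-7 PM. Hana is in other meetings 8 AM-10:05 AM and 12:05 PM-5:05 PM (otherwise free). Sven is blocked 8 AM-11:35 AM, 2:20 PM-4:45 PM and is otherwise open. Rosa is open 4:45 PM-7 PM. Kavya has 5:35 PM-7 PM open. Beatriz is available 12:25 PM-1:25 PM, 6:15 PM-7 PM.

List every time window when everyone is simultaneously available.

18:15-19:00

Ximena free: 18:15-19:00 (invert busy blocks within the working day).
Divya free: 17:25-19:00.
Hana free: 10:05-12:05, 17:05-19:00 (invert busy blocks within the working day).
Sven free: 11:35-14:20, 16:45-19:00 (invert busy blocks within the working day).
Rosa free: 16:45-19:00.
Kavya free: 17:35-19:00.
Beatriz free: 12:25-13:25, 18:15-19:00.
Ximena ∩ Divya: 18:15-19:00.
Ximena ∩ Divya ∩ Hana: 18:15-19:00.
Ximena ∩ Divya ∩ Hana ∩ Sven: 18:15-19:00.
Ximena ∩ Divya ∩ Hana ∩ Sven ∩ Rosa: 18:15-19:00.
Ximena ∩ Divya ∩ Hana ∩ Sven ∩ Rosa ∩ Kavya: 18:15-19:00.
Ximena ∩ Divya ∩ Hana ∩ Sven ∩ Rosa ∩ Kavya ∩ Beatriz: 18:15-19:00.
So the common availability across everyone is 18:15-19:00.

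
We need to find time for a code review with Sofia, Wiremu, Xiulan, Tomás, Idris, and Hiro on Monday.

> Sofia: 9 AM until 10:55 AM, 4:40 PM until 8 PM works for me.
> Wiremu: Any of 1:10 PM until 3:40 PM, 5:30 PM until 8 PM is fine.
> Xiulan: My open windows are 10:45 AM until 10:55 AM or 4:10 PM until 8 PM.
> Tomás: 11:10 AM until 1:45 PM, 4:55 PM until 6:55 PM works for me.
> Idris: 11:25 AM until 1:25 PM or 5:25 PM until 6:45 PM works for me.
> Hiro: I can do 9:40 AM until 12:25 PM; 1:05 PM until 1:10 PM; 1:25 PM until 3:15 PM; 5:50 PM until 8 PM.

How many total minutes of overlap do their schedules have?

Sofia ∩ Wiremu: 17:30-20:00.
Sofia ∩ Wiremu ∩ Xiulan: 17:30-20:00.
Sofia ∩ Wiremu ∩ Xiulan ∩ Tomás: 17:30-18:55.
Sofia ∩ Wiremu ∩ Xiulan ∩ Tomás ∩ Idris: 17:30-18:45.
Sofia ∩ Wiremu ∩ Xiulan ∩ Tomás ∩ Idris ∩ Hiro: 17:50-18:45.
Those are the intersection windows.
That's a single block of 55 minutes.

55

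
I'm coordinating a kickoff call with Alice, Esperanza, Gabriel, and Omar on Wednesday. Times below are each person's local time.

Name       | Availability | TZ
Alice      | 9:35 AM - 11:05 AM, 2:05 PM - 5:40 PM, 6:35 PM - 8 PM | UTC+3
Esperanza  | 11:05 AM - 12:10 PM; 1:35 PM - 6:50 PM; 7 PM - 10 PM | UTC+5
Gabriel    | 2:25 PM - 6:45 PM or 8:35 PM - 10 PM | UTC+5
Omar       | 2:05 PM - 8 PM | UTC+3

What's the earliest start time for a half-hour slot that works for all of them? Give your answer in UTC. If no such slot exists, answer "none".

11:05

Alice in UTC: 06:35-08:05, 11:05-14:40, 15:35-17:00 (subtract 3h to convert from UTC+3).
Esperanza in UTC: 06:05-07:10, 08:35-13:50, 14:00-17:00 (subtract 5h to convert from UTC+5).
Gabriel in UTC: 09:25-13:45, 15:35-17:00 (subtract 5h to convert from UTC+5).
Omar in UTC: 11:05-17:00 (subtract 3h to convert from UTC+3).
Alice ∩ Esperanza: 06:35-07:10, 11:05-13:50, 14:00-14:40, 15:35-17:00.
Alice ∩ Esperanza ∩ Gabriel: 11:05-13:45, 15:35-17:00.
Alice ∩ Esperanza ∩ Gabriel ∩ Omar: 11:05-13:45, 15:35-17:00.
The first common window of at least 30 minutes is 11:05-13:45, so the earliest start is 11:05.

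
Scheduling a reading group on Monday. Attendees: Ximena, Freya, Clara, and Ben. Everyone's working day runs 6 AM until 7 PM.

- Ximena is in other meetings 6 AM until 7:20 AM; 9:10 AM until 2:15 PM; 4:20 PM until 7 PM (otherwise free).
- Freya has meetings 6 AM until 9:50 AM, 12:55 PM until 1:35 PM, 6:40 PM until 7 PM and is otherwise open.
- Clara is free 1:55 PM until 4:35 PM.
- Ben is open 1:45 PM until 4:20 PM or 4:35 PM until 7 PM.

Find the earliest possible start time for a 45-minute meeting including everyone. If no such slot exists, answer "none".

14:15

Ximena free: 07:20-09:10, 14:15-16:20 (invert busy blocks within the working day).
Freya free: 09:50-12:55, 13:35-18:40 (invert busy blocks within the working day).
Clara free: 13:55-16:35.
Ben free: 13:45-16:20, 16:35-19:00.
Ximena ∩ Freya: 14:15-16:20.
Ximena ∩ Freya ∩ Clara: 14:15-16:20.
Ximena ∩ Freya ∩ Clara ∩ Ben: 14:15-16:20.
So the common availability across everyone is 14:15-16:20.
The first common window of at least 45 minutes is 14:15-16:20, so the earliest start is 14:15.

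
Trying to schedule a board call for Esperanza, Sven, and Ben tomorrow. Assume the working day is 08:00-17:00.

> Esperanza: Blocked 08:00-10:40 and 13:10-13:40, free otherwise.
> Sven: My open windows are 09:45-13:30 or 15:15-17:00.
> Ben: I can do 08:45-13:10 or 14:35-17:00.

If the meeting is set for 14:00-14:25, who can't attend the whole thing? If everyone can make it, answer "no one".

Esperanza free: 10:40-13:10, 13:40-17:00 (invert busy blocks within the working day).
Sven free: 09:45-13:30, 15:15-17:00.
Ben free: 08:45-13:10, 14:35-17:00.
Esperanza: free for 14:00-14:25. Sven: not fully free for 14:00-14:25. Ben: not fully free for 14:00-14:25.

Ben, Sven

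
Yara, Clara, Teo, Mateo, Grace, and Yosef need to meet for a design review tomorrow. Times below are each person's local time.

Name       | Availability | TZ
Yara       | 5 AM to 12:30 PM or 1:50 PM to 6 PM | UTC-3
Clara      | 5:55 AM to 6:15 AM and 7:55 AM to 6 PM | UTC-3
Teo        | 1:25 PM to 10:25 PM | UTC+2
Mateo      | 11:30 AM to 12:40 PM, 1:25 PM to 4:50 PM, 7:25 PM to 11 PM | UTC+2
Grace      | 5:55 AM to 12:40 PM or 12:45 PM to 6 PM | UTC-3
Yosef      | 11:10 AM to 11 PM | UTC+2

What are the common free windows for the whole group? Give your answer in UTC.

11:25-14:50, 17:25-20:25

Yara in UTC: 08:00-15:30, 16:50-21:00 (add 3h to convert from UTC-3).
Clara in UTC: 08:55-09:15, 10:55-21:00 (add 3h to convert from UTC-3).
Teo in UTC: 11:25-20:25 (subtract 2h to convert from UTC+2).
Mateo in UTC: 09:30-10:40, 11:25-14:50, 17:25-21:00 (subtract 2h to convert from UTC+2).
Grace in UTC: 08:55-15:40, 15:45-21:00 (add 3h to convert from UTC-3).
Yosef in UTC: 09:10-21:00 (subtract 2h to convert from UTC+2).
Yara ∩ Clara: 08:55-09:15, 10:55-15:30, 16:50-21:00.
Yara ∩ Clara ∩ Teo: 11:25-15:30, 16:50-20:25.
Yara ∩ Clara ∩ Teo ∩ Mateo: 11:25-14:50, 17:25-20:25.
Yara ∩ Clara ∩ Teo ∩ Mateo ∩ Grace: 11:25-14:50, 17:25-20:25.
Yara ∩ Clara ∩ Teo ∩ Mateo ∩ Grace ∩ Yosef: 11:25-14:50, 17:25-20:25.
So the common availability across everyone is 11:25-14:50, 17:25-20:25.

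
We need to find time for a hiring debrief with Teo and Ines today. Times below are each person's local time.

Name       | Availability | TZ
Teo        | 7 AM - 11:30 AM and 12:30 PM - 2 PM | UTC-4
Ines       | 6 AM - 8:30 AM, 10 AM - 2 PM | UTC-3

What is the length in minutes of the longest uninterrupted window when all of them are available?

Teo in UTC: 11:00-15:30, 16:30-18:00 (add 4h to convert from UTC-4).
Ines in UTC: 09:00-11:30, 13:00-17:00 (add 3h to convert from UTC-3).
Teo ∩ Ines: 11:00-11:30, 13:00-15:30, 16:30-17:00.
The longest is 13:00-15:30 at 150 minutes.

150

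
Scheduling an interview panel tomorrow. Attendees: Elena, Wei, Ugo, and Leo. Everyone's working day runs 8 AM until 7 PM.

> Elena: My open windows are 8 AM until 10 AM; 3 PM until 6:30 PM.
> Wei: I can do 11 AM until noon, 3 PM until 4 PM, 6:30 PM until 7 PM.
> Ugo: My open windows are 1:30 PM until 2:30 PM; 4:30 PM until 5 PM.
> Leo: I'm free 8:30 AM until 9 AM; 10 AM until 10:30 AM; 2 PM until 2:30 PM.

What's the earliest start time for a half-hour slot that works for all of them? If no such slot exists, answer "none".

none

Elena ∩ Wei: 15:00-16:00.
Elena ∩ Wei ∩ Ugo: ∅.
Elena ∩ Wei ∩ Ugo ∩ Leo: ∅.
There is no time when everyone is free.
No common window is at least 30 minutes long.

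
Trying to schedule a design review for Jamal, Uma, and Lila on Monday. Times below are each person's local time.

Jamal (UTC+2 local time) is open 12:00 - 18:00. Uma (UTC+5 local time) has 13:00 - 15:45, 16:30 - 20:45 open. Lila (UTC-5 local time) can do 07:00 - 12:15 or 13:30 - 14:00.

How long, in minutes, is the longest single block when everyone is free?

Jamal in UTC: 10:00-16:00 (subtract 2h to convert from UTC+2).
Uma in UTC: 08:00-10:45, 11:30-15:45 (subtract 5h to convert from UTC+5).
Lila in UTC: 12:00-17:15, 18:30-19:00 (add 5h to convert from UTC-5).
Jamal ∩ Uma: 10:00-10:45, 11:30-15:45.
Jamal ∩ Uma ∩ Lila: 12:00-15:45.
The longest is 12:00-15:45 at 225 minutes.

225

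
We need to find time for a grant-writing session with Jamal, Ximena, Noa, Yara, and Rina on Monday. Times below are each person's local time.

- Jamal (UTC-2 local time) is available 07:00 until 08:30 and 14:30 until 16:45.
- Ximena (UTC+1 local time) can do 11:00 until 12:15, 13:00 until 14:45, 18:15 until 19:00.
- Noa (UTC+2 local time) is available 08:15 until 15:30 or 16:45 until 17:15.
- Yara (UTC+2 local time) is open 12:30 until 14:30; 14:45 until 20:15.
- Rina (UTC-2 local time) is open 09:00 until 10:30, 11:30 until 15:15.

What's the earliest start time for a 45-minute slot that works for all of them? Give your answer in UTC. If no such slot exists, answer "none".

none

Jamal in UTC: 09:00-10:30, 16:30-18:45 (add 2h to convert from UTC-2).
Ximena in UTC: 10:00-11:15, 12:00-13:45, 17:15-18:00 (subtract 1h to convert from UTC+1).
Noa in UTC: 06:15-13:30, 14:45-15:15 (subtract 2h to convert from UTC+2).
Yara in UTC: 10:30-12:30, 12:45-18:15 (subtract 2h to convert from UTC+2).
Rina in UTC: 11:00-12:30, 13:30-17:15 (add 2h to convert from UTC-2).
Jamal ∩ Ximena: 10:00-10:30, 17:15-18:00.
Jamal ∩ Ximena ∩ Noa: 10:00-10:30.
Jamal ∩ Ximena ∩ Noa ∩ Yara: ∅.
Jamal ∩ Ximena ∩ Noa ∩ Yara ∩ Rina: ∅.
There is no time when everyone is free.
No common window is at least 45 minutes long.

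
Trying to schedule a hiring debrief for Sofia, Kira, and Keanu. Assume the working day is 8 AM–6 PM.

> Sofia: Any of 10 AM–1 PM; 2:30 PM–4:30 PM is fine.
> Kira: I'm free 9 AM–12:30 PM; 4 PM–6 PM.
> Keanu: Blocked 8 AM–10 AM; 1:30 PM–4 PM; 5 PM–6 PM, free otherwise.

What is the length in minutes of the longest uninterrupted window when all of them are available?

Sofia free: 10:00-13:00, 14:30-16:30.
Kira free: 09:00-12:30, 16:00-18:00.
Keanu free: 10:00-13:30, 16:00-17:00 (invert busy blocks within the working day).
Sofia ∩ Kira: 10:00-12:30, 16:00-16:30.
Sofia ∩ Kira ∩ Keanu: 10:00-12:30, 16:00-16:30.
So the common availability across everyone is 10:00-12:30, 16:00-16:30.
The longest is 10:00-12:30 at 150 minutes.

150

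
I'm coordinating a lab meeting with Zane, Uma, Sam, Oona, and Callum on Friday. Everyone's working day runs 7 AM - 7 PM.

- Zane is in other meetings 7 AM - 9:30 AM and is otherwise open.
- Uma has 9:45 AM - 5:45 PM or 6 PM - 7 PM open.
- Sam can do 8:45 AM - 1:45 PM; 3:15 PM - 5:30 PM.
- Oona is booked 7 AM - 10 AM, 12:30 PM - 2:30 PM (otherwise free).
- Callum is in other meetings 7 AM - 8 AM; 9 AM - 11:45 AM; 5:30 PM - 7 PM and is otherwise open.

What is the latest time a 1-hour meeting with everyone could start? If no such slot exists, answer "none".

Zane free: 09:30-19:00 (invert busy blocks within the working day).
Uma free: 09:45-17:45, 18:00-19:00.
Sam free: 08:45-13:45, 15:15-17:30.
Oona free: 10:00-12:30, 14:30-19:00 (invert busy blocks within the working day).
Callum free: 08:00-09:00, 11:45-17:30 (invert busy blocks within the working day).
Zane ∩ Uma: 09:45-17:45, 18:00-19:00.
Zane ∩ Uma ∩ Sam: 09:45-13:45, 15:15-17:30.
Zane ∩ Uma ∩ Sam ∩ Oona: 10:00-12:30, 15:15-17:30.
Zane ∩ Uma ∩ Sam ∩ Oona ∩ Callum: 11:45-12:30, 15:15-17:30.
The last common window of at least 60 minutes is 15:15-17:30; a 60-minute meeting can start as late as 16:30 and still end by 17:30.

16:30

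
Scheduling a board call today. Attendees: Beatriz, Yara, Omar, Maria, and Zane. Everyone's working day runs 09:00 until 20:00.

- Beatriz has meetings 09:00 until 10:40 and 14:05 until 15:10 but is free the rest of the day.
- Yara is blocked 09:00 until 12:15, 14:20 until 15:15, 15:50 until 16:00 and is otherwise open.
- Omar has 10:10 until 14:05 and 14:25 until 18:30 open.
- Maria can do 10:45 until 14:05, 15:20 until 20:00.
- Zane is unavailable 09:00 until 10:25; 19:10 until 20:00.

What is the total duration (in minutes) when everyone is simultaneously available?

290

Beatriz free: 10:40-14:05, 15:10-20:00 (invert busy blocks within the working day).
Yara free: 12:15-14:20, 15:15-15:50, 16:00-20:00 (invert busy blocks within the working day).
Omar free: 10:10-14:05, 14:25-18:30.
Maria free: 10:45-14:05, 15:20-20:00.
Zane free: 10:25-19:10 (invert busy blocks within the working day).
Beatriz ∩ Yara: 12:15-14:05, 15:15-15:50, 16:00-20:00.
Beatriz ∩ Yara ∩ Omar: 12:15-14:05, 15:15-15:50, 16:00-18:30.
Beatriz ∩ Yara ∩ Omar ∩ Maria: 12:15-14:05, 15:20-15:50, 16:00-18:30.
Beatriz ∩ Yara ∩ Omar ∩ Maria ∩ Zane: 12:15-14:05, 15:20-15:50, 16:00-18:30.
Summing the common windows: 110 + 30 + 150 = 290 minutes.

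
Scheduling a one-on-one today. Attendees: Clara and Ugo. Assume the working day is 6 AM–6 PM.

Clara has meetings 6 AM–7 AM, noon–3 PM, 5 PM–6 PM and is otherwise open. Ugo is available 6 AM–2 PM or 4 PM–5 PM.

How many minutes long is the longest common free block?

Clara free: 07:00-12:00, 15:00-17:00 (invert busy blocks within the working day).
Ugo free: 06:00-14:00, 16:00-17:00.
Clara ∩ Ugo: 07:00-12:00, 16:00-17:00.
So the common availability across everyone is 07:00-12:00, 16:00-17:00.
The longest is 07:00-12:00 at 300 minutes.

300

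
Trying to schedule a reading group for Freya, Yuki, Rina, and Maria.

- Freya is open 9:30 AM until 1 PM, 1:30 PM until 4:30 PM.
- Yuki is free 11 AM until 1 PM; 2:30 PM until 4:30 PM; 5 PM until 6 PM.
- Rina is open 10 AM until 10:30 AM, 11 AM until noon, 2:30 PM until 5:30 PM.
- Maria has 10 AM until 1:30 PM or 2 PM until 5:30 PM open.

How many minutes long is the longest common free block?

Freya ∩ Yuki: 11:00-13:00, 14:30-16:30.
Freya ∩ Yuki ∩ Rina: 11:00-12:00, 14:30-16:30.
Freya ∩ Yuki ∩ Rina ∩ Maria: 11:00-12:00, 14:30-16:30.
The longest is 14:30-16:30 at 120 minutes.

120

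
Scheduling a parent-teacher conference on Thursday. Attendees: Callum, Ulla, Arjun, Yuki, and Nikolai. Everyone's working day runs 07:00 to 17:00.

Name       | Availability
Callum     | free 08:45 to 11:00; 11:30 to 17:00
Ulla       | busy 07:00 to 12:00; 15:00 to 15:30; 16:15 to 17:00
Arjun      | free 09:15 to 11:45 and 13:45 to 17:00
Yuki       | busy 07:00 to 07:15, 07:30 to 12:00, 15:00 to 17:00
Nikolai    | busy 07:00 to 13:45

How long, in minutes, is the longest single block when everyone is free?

75

Callum free: 08:45-11:00, 11:30-17:00.
Ulla free: 12:00-15:00, 15:30-16:15 (invert busy blocks within the working day).
Arjun free: 09:15-11:45, 13:45-17:00.
Yuki free: 07:15-07:30, 12:00-15:00 (invert busy blocks within the working day).
Nikolai free: 13:45-17:00 (invert busy blocks within the working day).
Callum ∩ Ulla: 12:00-15:00, 15:30-16:15.
Callum ∩ Ulla ∩ Arjun: 13:45-15:00, 15:30-16:15.
Callum ∩ Ulla ∩ Arjun ∩ Yuki: 13:45-15:00.
Callum ∩ Ulla ∩ Arjun ∩ Yuki ∩ Nikolai: 13:45-15:00.
The longest is 13:45-15:00 at 75 minutes.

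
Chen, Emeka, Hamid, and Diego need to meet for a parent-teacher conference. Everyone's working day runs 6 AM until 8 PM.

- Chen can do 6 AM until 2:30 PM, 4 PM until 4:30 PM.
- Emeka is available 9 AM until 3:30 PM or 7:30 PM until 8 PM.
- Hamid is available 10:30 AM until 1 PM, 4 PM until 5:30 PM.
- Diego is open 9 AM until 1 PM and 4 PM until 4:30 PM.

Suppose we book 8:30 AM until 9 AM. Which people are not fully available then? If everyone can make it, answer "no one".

Diego, Emeka, Hamid

Chen: free for 08:30-09:00. Emeka: not fully free for 08:30-09:00. Hamid: not fully free for 08:30-09:00. Diego: not fully free for 08:30-09:00.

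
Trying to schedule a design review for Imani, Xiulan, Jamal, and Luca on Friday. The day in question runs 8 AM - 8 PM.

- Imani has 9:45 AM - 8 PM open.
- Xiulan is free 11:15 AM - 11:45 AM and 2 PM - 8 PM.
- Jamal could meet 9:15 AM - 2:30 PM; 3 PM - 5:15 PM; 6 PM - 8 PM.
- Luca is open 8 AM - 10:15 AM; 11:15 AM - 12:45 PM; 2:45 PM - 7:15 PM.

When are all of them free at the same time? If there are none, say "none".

11:15-11:45, 15:00-17:15, 18:00-19:15

Imani ∩ Xiulan: 11:15-11:45, 14:00-20:00.
Imani ∩ Xiulan ∩ Jamal: 11:15-11:45, 14:00-14:30, 15:00-17:15, 18:00-20:00.
Imani ∩ Xiulan ∩ Jamal ∩ Luca: 11:15-11:45, 15:00-17:15, 18:00-19:15.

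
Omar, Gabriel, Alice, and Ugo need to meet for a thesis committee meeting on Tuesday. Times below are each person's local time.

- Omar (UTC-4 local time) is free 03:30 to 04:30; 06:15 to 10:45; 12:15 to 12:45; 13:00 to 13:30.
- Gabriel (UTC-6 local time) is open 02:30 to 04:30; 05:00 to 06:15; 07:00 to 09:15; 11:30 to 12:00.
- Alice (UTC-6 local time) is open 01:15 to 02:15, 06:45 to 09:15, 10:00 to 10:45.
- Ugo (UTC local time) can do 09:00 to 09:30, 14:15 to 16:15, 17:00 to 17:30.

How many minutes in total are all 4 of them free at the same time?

30

Omar in UTC: 07:30-08:30, 10:15-14:45, 16:15-16:45, 17:00-17:30 (add 4h to convert from UTC-4).
Gabriel in UTC: 08:30-10:30, 11:00-12:15, 13:00-15:15, 17:30-18:00 (add 6h to convert from UTC-6).
Alice in UTC: 07:15-08:15, 12:45-15:15, 16:00-16:45 (add 6h to convert from UTC-6).
Ugo in UTC: 09:00-09:30, 14:15-16:15, 17:00-17:30.
Omar ∩ Gabriel: 10:15-10:30, 11:00-12:15, 13:00-14:45.
Omar ∩ Gabriel ∩ Alice: 13:00-14:45.
Omar ∩ Gabriel ∩ Alice ∩ Ugo: 14:15-14:45.
That's a single block of 30 minutes.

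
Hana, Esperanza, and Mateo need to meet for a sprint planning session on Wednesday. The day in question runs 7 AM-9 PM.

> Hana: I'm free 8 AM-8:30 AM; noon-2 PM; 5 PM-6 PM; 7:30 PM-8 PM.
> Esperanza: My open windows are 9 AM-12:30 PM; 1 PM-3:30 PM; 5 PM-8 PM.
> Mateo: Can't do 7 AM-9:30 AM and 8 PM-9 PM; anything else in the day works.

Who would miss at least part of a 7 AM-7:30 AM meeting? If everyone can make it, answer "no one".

Esperanza, Hana, Mateo

Hana free: 08:00-08:30, 12:00-14:00, 17:00-18:00, 19:30-20:00.
Esperanza free: 09:00-12:30, 13:00-15:30, 17:00-20:00.
Mateo free: 09:30-20:00 (invert busy blocks within the working day).
Hana: not fully free for 07:00-07:30. Esperanza: not fully free for 07:00-07:30. Mateo: not fully free for 07:00-07:30.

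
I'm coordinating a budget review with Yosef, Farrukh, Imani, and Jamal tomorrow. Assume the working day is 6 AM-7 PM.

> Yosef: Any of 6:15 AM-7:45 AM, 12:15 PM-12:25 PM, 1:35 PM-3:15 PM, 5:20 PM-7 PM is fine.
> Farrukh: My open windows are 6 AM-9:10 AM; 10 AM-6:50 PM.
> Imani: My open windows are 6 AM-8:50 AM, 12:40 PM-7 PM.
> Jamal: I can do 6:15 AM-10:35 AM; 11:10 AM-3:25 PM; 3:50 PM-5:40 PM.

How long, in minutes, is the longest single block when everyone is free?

Yosef ∩ Farrukh: 06:15-07:45, 12:15-12:25, 13:35-15:15, 17:20-18:50.
Yosef ∩ Farrukh ∩ Imani: 06:15-07:45, 13:35-15:15, 17:20-18:50.
Yosef ∩ Farrukh ∩ Imani ∩ Jamal: 06:15-07:45, 13:35-15:15, 17:20-17:40.
The longest is 13:35-15:15 at 100 minutes.

100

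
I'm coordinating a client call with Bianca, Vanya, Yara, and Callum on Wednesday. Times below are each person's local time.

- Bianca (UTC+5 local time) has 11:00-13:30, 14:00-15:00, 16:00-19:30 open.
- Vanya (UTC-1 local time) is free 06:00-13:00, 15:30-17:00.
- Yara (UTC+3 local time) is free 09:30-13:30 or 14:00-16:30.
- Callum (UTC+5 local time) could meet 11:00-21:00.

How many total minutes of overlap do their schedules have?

300

Bianca in UTC: 06:00-08:30, 09:00-10:00, 11:00-14:30 (subtract 5h to convert from UTC+5).
Vanya in UTC: 07:00-14:00, 16:30-18:00 (add 1h to convert from UTC-1).
Yara in UTC: 06:30-10:30, 11:00-13:30 (subtract 3h to convert from UTC+3).
Callum in UTC: 06:00-16:00 (subtract 5h to convert from UTC+5).
Bianca ∩ Vanya: 07:00-08:30, 09:00-10:00, 11:00-14:00.
Bianca ∩ Vanya ∩ Yara: 07:00-08:30, 09:00-10:00, 11:00-13:30.
Bianca ∩ Vanya ∩ Yara ∩ Callum: 07:00-08:30, 09:00-10:00, 11:00-13:30.
Those are the intersection windows.
Summing the common windows: 90 + 60 + 150 = 300 minutes.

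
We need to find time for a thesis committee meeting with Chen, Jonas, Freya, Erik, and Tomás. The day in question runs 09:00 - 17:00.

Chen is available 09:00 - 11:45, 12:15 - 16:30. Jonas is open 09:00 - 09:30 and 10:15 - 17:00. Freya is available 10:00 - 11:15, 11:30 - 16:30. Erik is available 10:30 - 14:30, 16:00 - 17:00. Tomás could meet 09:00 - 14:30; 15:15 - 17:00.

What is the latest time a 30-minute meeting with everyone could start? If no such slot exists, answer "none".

16:00

Chen ∩ Jonas: 09:00-09:30, 10:15-11:45, 12:15-16:30.
Chen ∩ Jonas ∩ Freya: 10:15-11:15, 11:30-11:45, 12:15-16:30.
Chen ∩ Jonas ∩ Freya ∩ Erik: 10:30-11:15, 11:30-11:45, 12:15-14:30, 16:00-16:30.
Chen ∩ Jonas ∩ Freya ∩ Erik ∩ Tomás: 10:30-11:15, 11:30-11:45, 12:15-14:30, 16:00-16:30.
So the common availability across everyone is 10:30-11:15, 11:30-11:45, 12:15-14:30, 16:00-16:30.
The last common window of at least 30 minutes is 16:00-16:30; a 30-minute meeting can start as late as 16:00 and still end by 16:30.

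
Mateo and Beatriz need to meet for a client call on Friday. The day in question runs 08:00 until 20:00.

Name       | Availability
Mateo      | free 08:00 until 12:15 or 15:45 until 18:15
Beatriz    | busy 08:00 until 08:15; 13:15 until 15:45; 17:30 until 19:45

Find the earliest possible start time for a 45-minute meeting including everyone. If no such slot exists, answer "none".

08:15

Mateo free: 08:00-12:15, 15:45-18:15.
Beatriz free: 08:15-13:15, 15:45-17:30, 19:45-20:00 (invert busy blocks within the working day).
Mateo ∩ Beatriz: 08:15-12:15, 15:45-17:30.
So the common availability across everyone is 08:15-12:15, 15:45-17:30.
The first common window of at least 45 minutes is 08:15-12:15, so the earliest start is 08:15.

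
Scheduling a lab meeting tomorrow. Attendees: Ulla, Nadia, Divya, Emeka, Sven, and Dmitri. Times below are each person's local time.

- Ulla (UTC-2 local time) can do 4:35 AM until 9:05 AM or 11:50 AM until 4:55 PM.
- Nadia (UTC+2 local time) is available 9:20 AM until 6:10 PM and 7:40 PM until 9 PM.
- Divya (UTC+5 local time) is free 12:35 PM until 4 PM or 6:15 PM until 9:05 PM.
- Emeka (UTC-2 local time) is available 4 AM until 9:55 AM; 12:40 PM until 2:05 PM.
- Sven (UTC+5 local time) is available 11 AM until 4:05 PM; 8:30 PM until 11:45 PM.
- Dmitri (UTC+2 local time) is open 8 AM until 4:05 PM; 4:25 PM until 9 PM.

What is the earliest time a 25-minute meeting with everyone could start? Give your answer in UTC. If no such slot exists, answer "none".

07:35

Ulla in UTC: 06:35-11:05, 13:50-18:55 (add 2h to convert from UTC-2).
Nadia in UTC: 07:20-16:10, 17:40-19:00 (subtract 2h to convert from UTC+2).
Divya in UTC: 07:35-11:00, 13:15-16:05 (subtract 5h to convert from UTC+5).
Emeka in UTC: 06:00-11:55, 14:40-16:05 (add 2h to convert from UTC-2).
Sven in UTC: 06:00-11:05, 15:30-18:45 (subtract 5h to convert from UTC+5).
Dmitri in UTC: 06:00-14:05, 14:25-19:00 (subtract 2h to convert from UTC+2).
Ulla ∩ Nadia: 07:20-11:05, 13:50-16:10, 17:40-18:55.
Ulla ∩ Nadia ∩ Divya: 07:35-11:00, 13:50-16:05.
Ulla ∩ Nadia ∩ Divya ∩ Emeka: 07:35-11:00, 14:40-16:05.
Ulla ∩ Nadia ∩ Divya ∩ Emeka ∩ Sven: 07:35-11:00, 15:30-16:05.
Ulla ∩ Nadia ∩ Divya ∩ Emeka ∩ Sven ∩ Dmitri: 07:35-11:00, 15:30-16:05.
The first common window of at least 25 minutes is 07:35-11:00, so the earliest start is 07:35.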